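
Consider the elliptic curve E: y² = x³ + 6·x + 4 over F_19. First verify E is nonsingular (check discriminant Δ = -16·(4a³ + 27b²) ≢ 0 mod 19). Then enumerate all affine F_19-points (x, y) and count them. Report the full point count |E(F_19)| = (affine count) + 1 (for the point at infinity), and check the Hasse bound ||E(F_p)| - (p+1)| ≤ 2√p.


Affine points = {(0, 2), (0, 17), (1, 7), (1, 12), (2, 9), (2, 10), (3, 7), (3, 12), (4, 4), (4, 15), (5, 8), (5, 11), (6, 3), (6, 16), (7, 3), (7, 16), (10, 0), (14, 1), (14, 18), (15, 7), (15, 12), (16, 4), (16, 15), (18, 4), (18, 15)}; affine count = 25; |E(F_19)| = 26.

Discriminant check: Δ ∝ 4a³ + 27b² = 4·6³ + 27·4² = 4·216 + 27·16 ≡ 4 (mod 19). Nonzero ⇒ E is nonsingular.
For each x ∈ F_19, compute rhs = x³ + 6·x + 4 mod 19, then count y ∈ F_19 with y² ≡ rhs.
  x = 0: rhs = 4, matching y values: 2, 17 (2 points).
  x = 1: rhs = 11, matching y values: 7, 12 (2 points).
  x = 2: rhs = 5, matching y values: 9, 10 (2 points).
  x = 3: rhs = 11, matching y values: 7, 12 (2 points).
  x = 4: rhs = 16, matching y values: 4, 15 (2 points).
  x = 5: rhs = 7, matching y values: 8, 11 (2 points).
  x = 6: rhs = 9, matching y values: 3, 16 (2 points).
  x = 7: rhs = 9, matching y values: 3, 16 (2 points).
  x = 8: rhs = 13, matching y values: none (0 points).
  x = 9: rhs = 8, matching y values: none (0 points).
  x = 10: rhs = 0, matching y values: 0 (1 points).
  x = 11: rhs = 14, matching y values: none (0 points).
  x = 12: rhs = 18, matching y values: none (0 points).
  x = 13: rhs = 18, matching y values: none (0 points).
  x = 14: rhs = 1, matching y values: 1, 18 (2 points).
  x = 15: rhs = 11, matching y values: 7, 12 (2 points).
  x = 16: rhs = 16, matching y values: 4, 15 (2 points).
  x = 17: rhs = 3, matching y values: none (0 points).
  x = 18: rhs = 16, matching y values: 4, 15 (2 points).
Total affine count: 25.
Full point count |E(F_19)| = 25 + 1 = 26.
Hasse bound: |26 − (19+1)| = |6| = 6 ≤ 2√19 ≈ 8.7178 ✓.


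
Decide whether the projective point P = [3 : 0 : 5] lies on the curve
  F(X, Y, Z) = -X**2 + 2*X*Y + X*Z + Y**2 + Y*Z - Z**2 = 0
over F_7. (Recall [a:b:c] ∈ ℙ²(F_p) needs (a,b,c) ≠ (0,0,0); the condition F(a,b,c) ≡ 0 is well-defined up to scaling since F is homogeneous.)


F(3,0,5) ≡ 2 (mod 7); P is NOT on the curve.

Evaluate F(3, 0, 5) term-by-term (mod 7).
  -X**2 ↦ -1·9·1·1 = -9
  2*X*Y ↦ 2·3·0·1 = 0
  X*Z ↦ 1·3·1·5 = 15
  Y**2 ↦ 1·1·0·1 = 0
  Y*Z ↦ 1·1·0·5 = 0
  -Z**2 ↦ -1·1·1·25 = -25
Sum: F(3, 0, 5) = (-9) + (0) + (15) + (0) + (0) + (-25) = -19.
Reducing mod 7: -19 ≡ 2 (mod 7).
Since F(a, b, c) ≡ 2 ≠ 0 (mod 7), P does NOT lie on the curve.


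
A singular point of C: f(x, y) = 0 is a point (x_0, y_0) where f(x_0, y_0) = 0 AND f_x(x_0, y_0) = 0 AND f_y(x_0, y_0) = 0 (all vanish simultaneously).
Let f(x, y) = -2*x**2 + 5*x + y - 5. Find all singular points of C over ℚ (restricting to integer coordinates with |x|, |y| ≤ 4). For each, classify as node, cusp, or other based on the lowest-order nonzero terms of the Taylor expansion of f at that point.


No singular points in the scanned grid; C is smooth there.

Compute partial derivatives:
  f_x = 5 - 4*x.
  f_y = 1.
f_y = 1 is a nonzero constant, so f_y never vanishes: no point (x, y) can satisfy f = f_x = f_y = 0. In particular no (x, y) ∈ {−4, ..., 4}² is singular; the curve is smooth.


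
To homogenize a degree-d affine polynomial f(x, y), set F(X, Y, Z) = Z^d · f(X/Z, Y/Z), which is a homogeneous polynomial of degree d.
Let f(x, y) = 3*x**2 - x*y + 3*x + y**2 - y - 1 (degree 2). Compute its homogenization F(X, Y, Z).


F(X, Y, Z) = 3*X**2 - X*Y + 3*X*Z + Y**2 - Y*Z - Z**2

deg(f) = 2.
Substitute x = X/Z, y = Y/Z into f, then multiply by Z^2.
  monomial 3·x^2·y^0 ↦ 3·X^2·Y^0·Z^0.
  monomial -1·x^1·y^1 ↦ -1·X^1·Y^1·Z^0.
  monomial 3·x^1·y^0 ↦ 3·X^1·Y^0·Z^1.
  monomial 1·x^0·y^2 ↦ 1·X^0·Y^2·Z^0.
  monomial -1·x^0·y^1 ↦ -1·X^0·Y^1·Z^1.
  monomial -1·x^0·y^0 ↦ -1·X^0·Y^0·Z^2.
Collecting: F(X, Y, Z) = 3*X**2 - X*Y + 3*X*Z + Y**2 - Y*Z - Z**2.


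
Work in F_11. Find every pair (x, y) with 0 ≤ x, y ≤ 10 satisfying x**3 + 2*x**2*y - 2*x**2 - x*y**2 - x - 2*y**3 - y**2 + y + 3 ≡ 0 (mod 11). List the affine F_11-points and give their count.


Affine F_11-points: {(1, 1), (3, 1), (5, 7), (7, 1), (7, 5), (9, 0), (10, 3), (10, 9), (10, 10)}; count = 9.

For each of the 121 pairs (x, y) ∈ F_11², evaluate f(x, y) mod 11. Record the zeros.
  x = 0: [0↦3, 1↦1, 2↦7, 3↦9, 4↦6, 5↦8, 6↦3, 7↦1, 8↦1, 9↦2, 10↦3]  zeros at y ∈ ∅
  x = 1: [0↦1, 1↦0, 2↦5, 3↦4, 4↦7, 5↦2, 6↦10, 7↦8, 8↦6, 9↦3, 10↦9]  zeros at y ∈ {1}
  x = 2: [0↦1, 1↦5, 2↦2, 3↦2, 4↦4, 5↦7, 6↦10, 7↦1, 8↦1, 9↦9, 10↦2]  zeros at y ∈ ∅
  x = 3: [0↦9, 1↦0, 2↦4, 3↦9, 4↦3, 5↦7, 6↦9, 7↦8, 8↦3, 9↦4, 10↦10]  zeros at y ∈ {1}
  x = 4: [0↦9, 1↦2, 2↦6, 3↦9, 4↦10, 5↦8, 6↦2, 7↦2, 8↦7, 9↦5, 10↦6]  zeros at y ∈ ∅
  x = 5: [0↦7, 1↦6, 2↦3, 3↦8, 4↦9, 5↦5, 6↦6, 7↦0, 8↦8, 9↦7, 10↦7]  zeros at y ∈ {7}
  x = 6: [0↦9, 1↦7, 2↦1, 3↦1, 4↦6, 5↦4, 6↦5, 7↦8, 8↦1, 9↦5, 10↦8]  zeros at y ∈ ∅
  x = 7: [0↦10, 1↦0, 2↦6, 3↦5, 4↦7, 5↦0, 6↦5, 7↦10, 8↦3, 9↦5, 10↦4]  zeros at y ∈ {1, 5}
  x = 8: [0↦5, 1↦2, 2↦2, 3↦4, 4↦7, 5↦10, 6↦1, 7↦1, 8↦9, 9↦2, 10↦1]  zeros at y ∈ ∅
  x = 9: [0↦0, 1↦8, 2↦6, 3↦4, 4↦1, 5↦7, 6↦10, 7↦9, 8↦3, 9↦2, 10↦5]  zeros at y ∈ {0}
  x = 10: [0↦1, 1↦2, 2↦2, 3↦0, 4↦6, 5↦8, 6↦5, 7↦7, 8↦2, 9↦0, 10↦0]  zeros at y ∈ {3, 9, 10}
Collecting zeros: affine points = {(1, 1), (3, 1), (5, 7), (7, 1), (7, 5), (9, 0), (10, 3), (10, 9), (10, 10)}.
Total count |C(F_11)_aff| = 9.


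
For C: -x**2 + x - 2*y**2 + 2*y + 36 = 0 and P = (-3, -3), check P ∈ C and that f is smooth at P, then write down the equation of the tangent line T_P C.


Tangent line at P: 7*x + 14*y + 63 = 0.

Step 1: f(-3, -3) = 0, so P lies on C.
Step 2: partial derivatives
  f_x(x, y) = 1 - 2*x, f_y(x, y) = 2 - 4*y.
  f_x(P) = 7, f_y(P) = 14 (gradient nonzero, so P is smooth).
Step 3: tangent line at P: 7·(x − -3) + 14·(y − -3) = 0.
Expanding: 7*x + 14*y + 63 = 0.


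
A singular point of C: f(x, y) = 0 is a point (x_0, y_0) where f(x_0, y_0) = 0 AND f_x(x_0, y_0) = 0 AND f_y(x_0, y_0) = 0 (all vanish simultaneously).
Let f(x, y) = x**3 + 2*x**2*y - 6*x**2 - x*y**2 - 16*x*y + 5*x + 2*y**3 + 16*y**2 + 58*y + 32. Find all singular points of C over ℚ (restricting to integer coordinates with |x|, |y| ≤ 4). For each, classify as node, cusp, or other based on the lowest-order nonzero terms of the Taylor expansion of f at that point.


Singular points: {(3, -2)}; classification: node.

Compute partial derivatives:
  f_x = 3*x**2 + 4*x*y - 12*x - y**2 - 16*y + 5.
  f_y = 2*x**2 - 2*x*y - 16*x + 6*y**2 + 32*y + 58.
Scan x_0 ∈ {−4, ..., 4}. For each x_0, f_y(x_0, y) is a polynomial in y; find its integer roots y ∈ {−4, ..., 4}, then test f_x and f at those candidates.
  x = -4: f_y(-4, y) = 6*y**2 + 40*y + 154; no integer root y with |y| ≤ 4.
  x = -3: f_y(-3, y) = 6*y**2 + 38*y + 124; no integer root y with |y| ≤ 4.
  x = -2: f_y(-2, y) = 6*y**2 + 36*y + 98; no integer root y with |y| ≤ 4.
  x = -1: f_y(-1, y) = 6*y**2 + 34*y + 76; no integer root y with |y| ≤ 4.
  x = 0: f_y(0, y) = 6*y**2 + 32*y + 58; no integer root y with |y| ≤ 4.
  x = 1: f_y(1, y) = 6*y**2 + 30*y + 44; no integer root y with |y| ≤ 4.
  x = 2: f_y(2, y) = 6*y**2 + 28*y + 34; no integer root y with |y| ≤ 4.
  x = 3: f_y(3, y) = 6*y**2 + 26*y + 28; vanishes at y ∈ {-2}. (3, -2): f_x = 0, f = 0 — SINGULAR.
  x = 4: f_y(4, y) = 6*y**2 + 24*y + 26; no integer root y with |y| ≤ 4.
Only singular point on the grid: (3, -2).
Classify: substitute x = 3 + u, y = -2 + v and expand: f = u**3 + 2*u**2*v - u**2 - u*v**2 + 2*v**3 + v**2.
No constant or linear terms (consistent with a singular point). Quadratic part: -u**2 + v**2. Cubic part: u**3 + 2*u**2*v - u*v**2 + 2*v**3.
The quadratic part v**2 - u**2 = (v − u)(v + u) splits into two distinct linear factors, so there are two distinct tangent lines y − -2 = ±(x − 3) — this is a node (ordinary double point).
Classification: node.


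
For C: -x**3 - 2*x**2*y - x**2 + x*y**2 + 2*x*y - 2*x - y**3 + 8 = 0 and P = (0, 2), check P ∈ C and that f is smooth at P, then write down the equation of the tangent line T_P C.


Tangent line at P: 6*x - 12*y + 24 = 0.

Step 1: f(0, 2) = 0, so P lies on C.
Step 2: partial derivatives
  f_x(x, y) = -3*x**2 - 4*x*y - 2*x + y**2 + 2*y - 2, f_y(x, y) = -2*x**2 + 2*x*y + 2*x - 3*y**2.
  f_x(P) = 6, f_y(P) = -12 (gradient nonzero, so P is smooth).
Step 3: tangent line at P: 6·(x − 0) + -12·(y − 2) = 0.
Expanding: 6*x - 12*y + 24 = 0.


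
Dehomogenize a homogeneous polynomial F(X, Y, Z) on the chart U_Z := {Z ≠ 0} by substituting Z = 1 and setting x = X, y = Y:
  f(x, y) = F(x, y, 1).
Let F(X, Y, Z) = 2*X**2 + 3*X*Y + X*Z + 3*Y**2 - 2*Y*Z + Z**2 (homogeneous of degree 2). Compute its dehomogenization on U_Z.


f(x, y) = 2*x**2 + 3*x*y + x + 3*y**2 - 2*y + 1

On U_Z we set Z = 1. Each monomial c·X^i·Y^j·Z^k in F becomes c·x^i·y^j·1^k = c·x^i·y^j.
Substituting Z = 1: F(X, Y, 1) = 2*x**2 + 3*x*y + x + 3*y**2 - 2*y + 1.
Note: deg(f) ≤ deg(F) = 2; strict inequality happens when F is divisible by Z (lost terms).


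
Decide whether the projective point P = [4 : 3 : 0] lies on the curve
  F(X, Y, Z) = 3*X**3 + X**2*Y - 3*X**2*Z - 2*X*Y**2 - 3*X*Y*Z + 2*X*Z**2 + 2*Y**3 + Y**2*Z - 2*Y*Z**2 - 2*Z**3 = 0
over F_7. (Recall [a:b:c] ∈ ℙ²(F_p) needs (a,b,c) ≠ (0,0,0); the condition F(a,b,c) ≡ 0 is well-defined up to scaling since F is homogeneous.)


F(4,3,0) ≡ 5 (mod 7); P is NOT on the curve.

Evaluate F(4, 3, 0) term-by-term (mod 7).
  3*X**3 ↦ 3·64·1·1 = 192
  X**2*Y ↦ 1·16·3·1 = 48
  -3*X**2*Z ↦ -3·16·1·0 = 0
  -2*X*Y**2 ↦ -2·4·9·1 = -72
  -3*X*Y*Z ↦ -3·4·3·0 = 0
  2*X*Z**2 ↦ 2·4·1·0 = 0
  2*Y**3 ↦ 2·1·27·1 = 54
  Y**2*Z ↦ 1·1·9·0 = 0
  -2*Y*Z**2 ↦ -2·1·3·0 = 0
  -2*Z**3 ↦ -2·1·1·0 = 0
Sum: F(4, 3, 0) = (192) + (48) + (0) + (-72) + (0) + (0) + (54) + (0) + (0) + (0) = 222.
Reducing mod 7: 222 ≡ 5 (mod 7).
Since F(a, b, c) ≡ 5 ≠ 0 (mod 7), P does NOT lie on the curve.


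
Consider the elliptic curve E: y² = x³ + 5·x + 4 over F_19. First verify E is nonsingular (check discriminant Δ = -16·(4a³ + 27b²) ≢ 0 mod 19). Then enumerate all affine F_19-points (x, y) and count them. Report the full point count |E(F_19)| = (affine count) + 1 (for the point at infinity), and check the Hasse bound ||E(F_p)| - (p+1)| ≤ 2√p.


Affine points = {(0, 2), (0, 17), (8, 9), (8, 10), (10, 3), (10, 16), (12, 5), (12, 14), (13, 9), (13, 10), (14, 5), (14, 14), (16, 0), (17, 9), (17, 10), (18, 6), (18, 13)}; affine count = 17; |E(F_19)| = 18.

Discriminant check: Δ ∝ 4a³ + 27b² = 4·5³ + 27·4² = 4·125 + 27·16 ≡ 1 (mod 19). Nonzero ⇒ E is nonsingular.
For each x ∈ F_19, compute rhs = x³ + 5·x + 4 mod 19, then count y ∈ F_19 with y² ≡ rhs.
  x = 0: rhs = 4, matching y values: 2, 17 (2 points).
  x = 1: rhs = 10, matching y values: none (0 points).
  x = 2: rhs = 3, matching y values: none (0 points).
  x = 3: rhs = 8, matching y values: none (0 points).
  x = 4: rhs = 12, matching y values: none (0 points).
  x = 5: rhs = 2, matching y values: none (0 points).
  x = 6: rhs = 3, matching y values: none (0 points).
  x = 7: rhs = 2, matching y values: none (0 points).
  x = 8: rhs = 5, matching y values: 9, 10 (2 points).
  x = 9: rhs = 18, matching y values: none (0 points).
  x = 10: rhs = 9, matching y values: 3, 16 (2 points).
  x = 11: rhs = 3, matching y values: none (0 points).
  x = 12: rhs = 6, matching y values: 5, 14 (2 points).
  x = 13: rhs = 5, matching y values: 9, 10 (2 points).
  x = 14: rhs = 6, matching y values: 5, 14 (2 points).
  x = 15: rhs = 15, matching y values: none (0 points).
  x = 16: rhs = 0, matching y values: 0 (1 points).
  x = 17: rhs = 5, matching y values: 9, 10 (2 points).
  x = 18: rhs = 17, matching y values: 6, 13 (2 points).
Total affine count: 17.
Full point count |E(F_19)| = 17 + 1 = 18.
Hasse bound: |18 − (19+1)| = |-2| = 2 ≤ 2√19 ≈ 8.7178 ✓.


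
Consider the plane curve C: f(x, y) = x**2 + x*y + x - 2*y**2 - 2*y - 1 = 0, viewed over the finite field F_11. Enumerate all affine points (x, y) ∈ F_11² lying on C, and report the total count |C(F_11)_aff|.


Affine F_11-points: {(1, 6), (1, 10), (3, 0), (3, 6), (6, 5), (6, 8), (7, 0), (7, 8), (10, 5), (10, 10)}; count = 10.

For each of the 121 pairs (x, y) ∈ F_11², evaluate f(x, y) mod 11. Record the zeros.
  x = 0: [0↦10, 1↦6, 2↦9, 3↦8, 4↦3, 5↦5, 6↦3, 7↦8, 8↦9, 9↦6, 10↦10]  zeros at y ∈ ∅
  x = 1: [0↦1, 1↦9, 2↦2, 3↦2, 4↦9, 5↦1, 6↦0, 7↦6, 8↦8, 9↦6, 10↦0]  zeros at y ∈ {6, 10}
  x = 2: [0↦5, 1↦3, 2↦8, 3↦9, 4↦6, 5↦10, 6↦10, 7↦6, 8↦9, 9↦8, 10↦3]  zeros at y ∈ ∅
  x = 3: [0↦0, 1↦10, 2↦5, 3↦7, 4↦5, 5↦10, 6↦0, 7↦8, 8↦1, 9↦1, 10↦8]  zeros at y ∈ {0, 6}
  x = 4: [0↦8, 1↦8, 2↦4, 3↦7, 4↦6, 5↦1, 6↦3, 7↦1, 8↦6, 9↦7, 10↦4]  zeros at y ∈ ∅
  x = 5: [0↦7, 1↦8, 2↦5, 3↦9, 4↦9, 5↦5, 6↦8, 7↦7, 8↦2, 9↦4, 10↦2]  zeros at y ∈ ∅
  x = 6: [0↦8, 1↦10, 2↦8, 3↦2, 4↦3, 5↦0, 6↦4, 7↦4, 8↦0, 9↦3, 10↦2]  zeros at y ∈ {5, 8}
  x = 7: [0↦0, 1↦3, 2↦2, 3↦8, 4↦10, 5↦8, 6↦2, 7↦3, 8↦0, 9↦4, 10↦4]  zeros at y ∈ {0, 8}
  x = 8: [0↦5, 1↦9, 2↦9, 3↦5, 4↦8, 5↦7, 6↦2, 7↦4, 8↦2, 9↦7, 10↦8]  zeros at y ∈ ∅
  x = 9: [0↦1, 1↦6, 2↦7, 3↦4, 4↦8, 5↦8, 6↦4, 7↦7, 8↦6, 9↦1, 10↦3]  zeros at y ∈ ∅
  x = 10: [0↦10, 1↦5, 2↦7, 3↦5, 4↦10, 5↦0, 6↦8, 7↦1, 8↦1, 9↦8, 10↦0]  zeros at y ∈ {5, 10}
Collecting zeros: affine points = {(1, 6), (1, 10), (3, 0), (3, 6), (6, 5), (6, 8), (7, 0), (7, 8), (10, 5), (10, 10)}.
Total count |C(F_11)_aff| = 10.


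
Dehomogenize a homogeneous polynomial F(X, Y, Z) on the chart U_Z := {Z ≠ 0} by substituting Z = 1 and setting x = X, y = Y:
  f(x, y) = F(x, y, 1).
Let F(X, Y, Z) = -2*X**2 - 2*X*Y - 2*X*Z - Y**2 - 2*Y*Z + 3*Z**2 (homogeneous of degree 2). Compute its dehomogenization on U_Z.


f(x, y) = -2*x**2 - 2*x*y - 2*x - y**2 - 2*y + 3

On U_Z we set Z = 1. Each monomial c·X^i·Y^j·Z^k in F becomes c·x^i·y^j·1^k = c·x^i·y^j.
Substituting Z = 1: F(X, Y, 1) = -2*x**2 - 2*x*y - 2*x - y**2 - 2*y + 3.
Note: deg(f) ≤ deg(F) = 2; strict inequality happens when F is divisible by Z (lost terms).


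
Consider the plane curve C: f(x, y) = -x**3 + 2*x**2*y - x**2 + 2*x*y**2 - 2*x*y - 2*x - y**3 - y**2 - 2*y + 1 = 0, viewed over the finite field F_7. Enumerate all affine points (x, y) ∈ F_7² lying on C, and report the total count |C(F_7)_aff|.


Affine F_7-points: {(2, 2), (3, 3), (4, 4)}; count = 3.

For each of the 49 pairs (x, y) ∈ F_7², evaluate f(x, y) mod 7. Record the zeros.
  x = 0: [0↦1, 1↦4, 2↦6, 3↦1, 4↦4, 5↦2, 6↦3]  zeros at y ∈ ∅
  x = 1: [0↦4, 1↦2, 2↦3, 3↦1, 4↦4, 5↦6, 6↦1]  zeros at y ∈ ∅
  x = 2: [0↦6, 1↦3, 2↦0, 3↦5, 4↦5, 5↦1, 6↦1]  zeros at y ∈ {2}
  x = 3: [0↦1, 1↦1, 2↦5, 3↦0, 4↦1, 5↦2, 6↦4]  zeros at y ∈ {3}
  x = 4: [0↦4, 1↦4, 2↦5, 3↦1, 4↦0, 5↦3, 6↦4]  zeros at y ∈ {4}
  x = 5: [0↦2, 1↦6, 2↦1, 3↦2, 4↦3, 5↦5, 6↦2]  zeros at y ∈ ∅
  x = 6: [0↦3, 1↦1, 2↦1, 3↦4, 4↦4, 5↦2, 6↦6]  zeros at y ∈ ∅
Collecting zeros: affine points = {(2, 2), (3, 3), (4, 4)}.
Total count |C(F_7)_aff| = 3.


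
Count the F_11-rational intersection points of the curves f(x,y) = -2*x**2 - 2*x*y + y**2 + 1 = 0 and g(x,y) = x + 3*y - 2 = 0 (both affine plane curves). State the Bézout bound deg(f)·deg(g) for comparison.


Common zeros: {(7, 2)}; count = 1; Bézout bound = 2.

deg(f) = 2, deg(g) = 1, so Bézout bound = 2.
Scan x ∈ F_11. For each x, list the y ∈ F_11 with f(x, y) ≡ 0 and those with g(x, y) ≡ 0 (mod 11); the common zeros in that column are the intersection.
  x = 0: f ≡ 0 at y ∈ ∅; g ≡ 0 at y ∈ {8}; common: ∅.
  x = 1: f ≡ 0 at y ∈ ∅; g ≡ 0 at y ∈ {4}; common: ∅.
  x = 2: f ≡ 0 at y ∈ {2}; g ≡ 0 at y ∈ {0}; common: ∅.
  x = 3: f ≡ 0 at y ∈ {1, 5}; g ≡ 0 at y ∈ {7}; common: ∅.
  x = 4: f ≡ 0 at y ∈ {9, 10}; g ≡ 0 at y ∈ {3}; common: ∅.
  x = 5: f ≡ 0 at y ∈ ∅; g ≡ 0 at y ∈ {10}; common: ∅.
  x = 6: f ≡ 0 at y ∈ ∅; g ≡ 0 at y ∈ {6}; common: ∅.
  x = 7: f ≡ 0 at y ∈ {1, 2}; g ≡ 0 at y ∈ {2}; common: {2}.
  x = 8: f ≡ 0 at y ∈ {6, 10}; g ≡ 0 at y ∈ {9}; common: ∅.
  x = 9: f ≡ 0 at y ∈ {9}; g ≡ 0 at y ∈ {5}; common: ∅.
  x = 10: f ≡ 0 at y ∈ ∅; g ≡ 0 at y ∈ {1}; common: ∅.
Collecting: common zeros = {(7, 2)}, so the count is 1.
Comparison with the Bézout bound: 1 ≤ 2 = deg(f)·deg(g), as expected for curves with no common component (the affine F_11-count falls short of the bound because intersections may lie at infinity, over extension fields, or carry multiplicity).


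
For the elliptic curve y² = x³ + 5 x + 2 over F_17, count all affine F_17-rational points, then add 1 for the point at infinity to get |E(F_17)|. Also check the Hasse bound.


Affine points = {(0, 6), (0, 11), (1, 5), (1, 12), (4, 1), (4, 16), (5, 4), (5, 13), (10, 7), (10, 10), (15, 1), (15, 16), (16, 8), (16, 9)}; affine count = 14; |E(F_17)| = 15.

Discriminant check: Δ ∝ 4a³ + 27b² = 4·5³ + 27·2² = 4·125 + 27·4 ≡ 13 (mod 17). Nonzero ⇒ E is nonsingular.
For each x ∈ F_17, compute rhs = x³ + 5·x + 2 mod 17, then count y ∈ F_17 with y² ≡ rhs.
  x = 0: rhs = 2, matching y values: 6, 11 (2 points).
  x = 1: rhs = 8, matching y values: 5, 12 (2 points).
  x = 2: rhs = 3, matching y values: none (0 points).
  x = 3: rhs = 10, matching y values: none (0 points).
  x = 4: rhs = 1, matching y values: 1, 16 (2 points).
  x = 5: rhs = 16, matching y values: 4, 13 (2 points).
  x = 6: rhs = 10, matching y values: none (0 points).
  x = 7: rhs = 6, matching y values: none (0 points).
  x = 8: rhs = 10, matching y values: none (0 points).
  x = 9: rhs = 11, matching y values: none (0 points).
  x = 10: rhs = 15, matching y values: 7, 10 (2 points).
  x = 11: rhs = 11, matching y values: none (0 points).
  x = 12: rhs = 5, matching y values: none (0 points).
  x = 13: rhs = 3, matching y values: none (0 points).
  x = 14: rhs = 11, matching y values: none (0 points).
  x = 15: rhs = 1, matching y values: 1, 16 (2 points).
  x = 16: rhs = 13, matching y values: 8, 9 (2 points).
Total affine count: 14.
Full point count |E(F_17)| = 14 + 1 = 15.
Hasse bound: |15 − (17+1)| = |-3| = 3 ≤ 2√17 ≈ 8.2462 ✓.


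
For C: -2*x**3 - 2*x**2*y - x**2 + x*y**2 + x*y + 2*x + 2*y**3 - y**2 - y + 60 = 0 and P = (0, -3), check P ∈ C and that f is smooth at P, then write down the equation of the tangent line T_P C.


Tangent line at P: 8*x + 59*y + 177 = 0.

Step 1: f(0, -3) = 0, so P lies on C.
Step 2: partial derivatives
  f_x(x, y) = -6*x**2 - 4*x*y - 2*x + y**2 + y + 2, f_y(x, y) = -2*x**2 + 2*x*y + x + 6*y**2 - 2*y - 1.
  f_x(P) = 8, f_y(P) = 59 (gradient nonzero, so P is smooth).
Step 3: tangent line at P: 8·(x − 0) + 59·(y − -3) = 0.
Expanding: 8*x + 59*y + 177 = 0.


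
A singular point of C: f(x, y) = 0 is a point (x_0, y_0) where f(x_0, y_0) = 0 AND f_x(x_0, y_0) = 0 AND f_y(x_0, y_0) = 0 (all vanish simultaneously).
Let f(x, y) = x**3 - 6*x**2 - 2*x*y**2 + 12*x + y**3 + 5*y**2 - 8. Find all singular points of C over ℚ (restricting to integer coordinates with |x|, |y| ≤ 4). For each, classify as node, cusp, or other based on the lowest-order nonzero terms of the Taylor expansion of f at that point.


Singular points: {(2, 0)}; classification: cusp.

Compute partial derivatives:
  f_x = 3*x**2 - 12*x - 2*y**2 + 12.
  f_y = -4*x*y + 3*y**2 + 10*y.
Scan x_0 ∈ {−4, ..., 4}. For each x_0, f_y(x_0, y) is a polynomial in y; find its integer roots y ∈ {−4, ..., 4}, then test f_x and f at those candidates.
  x = -4: f_y(-4, y) = 3*y**2 + 26*y; vanishes at y ∈ {0}. (-4, 0): f_x = 108 ≠ 0.
  x = -3: f_y(-3, y) = 3*y**2 + 22*y; vanishes at y ∈ {0}. (-3, 0): f_x = 75 ≠ 0.
  x = -2: f_y(-2, y) = 3*y**2 + 18*y; vanishes at y ∈ {0}. (-2, 0): f_x = 48 ≠ 0.
  x = -1: f_y(-1, y) = 3*y**2 + 14*y; vanishes at y ∈ {0}. (-1, 0): f_x = 27 ≠ 0.
  x = 0: f_y(0, y) = 3*y**2 + 10*y; vanishes at y ∈ {0}. (0, 0): f_x = 12 ≠ 0.
  x = 1: f_y(1, y) = 3*y**2 + 6*y; vanishes at y ∈ {-2, 0}. (1, -2): f_x = -5 ≠ 0; (1, 0): f_x = 3 ≠ 0.
  x = 2: f_y(2, y) = 3*y**2 + 2*y; vanishes at y ∈ {0}. (2, 0): f_x = 0, f = 0 — SINGULAR.
  x = 3: f_y(3, y) = 3*y**2 - 2*y; vanishes at y ∈ {0}. (3, 0): f_x = 3 ≠ 0.
  x = 4: f_y(4, y) = 3*y**2 - 6*y; vanishes at y ∈ {0, 2}. (4, 0): f_x = 12 ≠ 0; (4, 2): f_x = 4 ≠ 0.
Only singular point on the grid: (2, 0).
Classify: substitute x = 2 + u, y = 0 + v and expand: f = u**3 - 2*u*v**2 + v**3 + v**2.
No constant or linear terms (consistent with a singular point). Quadratic part: v**2. Cubic part: u**3 - 2*u*v**2 + v**3.
The quadratic part v**2 is a perfect square, so there is a single (double) tangent line v = 0, i.e. y = 0. Restricting the cubic part to that line (v = 0) leaves u**3 ≠ 0, so f is not divisible by v and the branch is v² ≈ -u**3 to lowest order — this is a cusp.
Classification: cusp.


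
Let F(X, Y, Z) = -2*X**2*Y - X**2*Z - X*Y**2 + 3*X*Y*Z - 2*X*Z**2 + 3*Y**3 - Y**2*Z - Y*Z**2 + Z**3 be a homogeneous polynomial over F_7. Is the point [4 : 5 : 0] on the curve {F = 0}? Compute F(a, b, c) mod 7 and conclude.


F(4,5,0) ≡ 3 (mod 7); P is NOT on the curve.

Evaluate F(4, 5, 0) term-by-term (mod 7).
  -2*X**2*Y ↦ -2·16·5·1 = -160
  -X**2*Z ↦ -1·16·1·0 = 0
  -X*Y**2 ↦ -1·4·25·1 = -100
  3*X*Y*Z ↦ 3·4·5·0 = 0
  -2*X*Z**2 ↦ -2·4·1·0 = 0
  3*Y**3 ↦ 3·1·125·1 = 375
  -Y**2*Z ↦ -1·1·25·0 = 0
  -Y*Z**2 ↦ -1·1·5·0 = 0
  Z**3 ↦ 1·1·1·0 = 0
Sum: F(4, 5, 0) = (-160) + (0) + (-100) + (0) + (0) + (375) + (0) + (0) + (0) = 115.
Reducing mod 7: 115 ≡ 3 (mod 7).
Since F(a, b, c) ≡ 3 ≠ 0 (mod 7), P does NOT lie on the curve.


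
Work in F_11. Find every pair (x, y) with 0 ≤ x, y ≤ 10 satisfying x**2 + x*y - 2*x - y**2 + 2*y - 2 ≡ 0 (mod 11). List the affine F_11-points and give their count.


Affine F_11-points: {(4, 1), (4, 5), (6, 0), (6, 8), (7, 0), (7, 9), (8, 1), (8, 9), (10, 4), (10, 8)}; count = 10.

For each of the 121 pairs (x, y) ∈ F_11², evaluate f(x, y) mod 11. Record the zeros.
  x = 0: [0↦9, 1↦10, 2↦9, 3↦6, 4↦1, 5↦5, 6↦7, 7↦7, 8↦5, 9↦1, 10↦6]  zeros at y ∈ ∅
  x = 1: [0↦8, 1↦10, 2↦10, 3↦8, 4↦4, 5↦9, 6↦1, 7↦2, 8↦1, 9↦9, 10↦4]  zeros at y ∈ ∅
  x = 2: [0↦9, 1↦1, 2↦2, 3↦1, 4↦9, 5↦4, 6↦8, 7↦10, 8↦10, 9↦8, 10↦4]  zeros at y ∈ ∅
  x = 3: [0↦1, 1↦5, 2↦7, 3↦7, 4↦5, 5↦1, 6↦6, 7↦9, 8↦10, 9↦9, 10↦6]  zeros at y ∈ ∅
  x = 4: [0↦6, 1↦0, 2↦3, 3↦4, 4↦3, 5↦0, 6↦6, 7↦10, 8↦1, 9↦1, 10↦10]  zeros at y ∈ {1, 5}
  x = 5: [0↦2, 1↦8, 2↦1, 3↦3, 4↦3, 5↦1, 6↦8, 7↦2, 8↦5, 9↦6, 10↦5]  zeros at y ∈ ∅
  x = 6: [0↦0, 1↦7, 2↦1, 3↦4, 4↦5, 5↦4, 6↦1, 7↦7, 8↦0, 9↦2, 10↦2]  zeros at y ∈ {0, 8}
  x = 7: [0↦0, 1↦8, 2↦3, 3↦7, 4↦9, 5↦9, 6↦7, 7↦3, 8↦8, 9↦0, 10↦1]  zeros at y ∈ {0, 9}
  x = 8: [0↦2, 1↦0, 2↦7, 3↦1, 4↦4, 5↦5, 6↦4, 7↦1, 8↦7, 9↦0, 10↦2]  zeros at y ∈ {1, 9}
  x = 9: [0↦6, 1↦5, 2↦2, 3↦8, 4↦1, 5↦3, 6↦3, 7↦1, 8↦8, 9↦2, 10↦5]  zeros at y ∈ ∅
  x = 10: [0↦1, 1↦1, 2↦10, 3↦6, 4↦0, 5↦3, 6↦4, 7↦3, 8↦0, 9↦6, 10↦10]  zeros at y ∈ {4, 8}
Collecting zeros: affine points = {(4, 1), (4, 5), (6, 0), (6, 8), (7, 0), (7, 9), (8, 1), (8, 9), (10, 4), (10, 8)}.
Total count |C(F_11)_aff| = 10.


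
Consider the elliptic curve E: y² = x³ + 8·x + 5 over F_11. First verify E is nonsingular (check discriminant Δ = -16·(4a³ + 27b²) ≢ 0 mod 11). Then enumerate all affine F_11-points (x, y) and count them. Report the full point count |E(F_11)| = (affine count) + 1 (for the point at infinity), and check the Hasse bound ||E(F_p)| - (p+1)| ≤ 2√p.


Affine points = {(0, 4), (0, 7), (1, 5), (1, 6), (3, 1), (3, 10), (5, 4), (5, 7), (6, 4), (6, 7), (8, 3), (8, 8), (9, 5), (9, 6)}; affine count = 14; |E(F_11)| = 15.

Discriminant check: Δ ∝ 4a³ + 27b² = 4·8³ + 27·5² = 4·512 + 27·25 ≡ 6 (mod 11). Nonzero ⇒ E is nonsingular.
For each x ∈ F_11, compute rhs = x³ + 8·x + 5 mod 11, then count y ∈ F_11 with y² ≡ rhs.
  x = 0: rhs = 5, matching y values: 4, 7 (2 points).
  x = 1: rhs = 3, matching y values: 5, 6 (2 points).
  x = 2: rhs = 7, matching y values: none (0 points).
  x = 3: rhs = 1, matching y values: 1, 10 (2 points).
  x = 4: rhs = 2, matching y values: none (0 points).
  x = 5: rhs = 5, matching y values: 4, 7 (2 points).
  x = 6: rhs = 5, matching y values: 4, 7 (2 points).
  x = 7: rhs = 8, matching y values: none (0 points).
  x = 8: rhs = 9, matching y values: 3, 8 (2 points).
  x = 9: rhs = 3, matching y values: 5, 6 (2 points).
  x = 10: rhs = 7, matching y values: none (0 points).
Total affine count: 14.
Full point count |E(F_11)| = 14 + 1 = 15.
Hasse bound: |15 − (11+1)| = |3| = 3 ≤ 2√11 ≈ 6.6332 ✓.


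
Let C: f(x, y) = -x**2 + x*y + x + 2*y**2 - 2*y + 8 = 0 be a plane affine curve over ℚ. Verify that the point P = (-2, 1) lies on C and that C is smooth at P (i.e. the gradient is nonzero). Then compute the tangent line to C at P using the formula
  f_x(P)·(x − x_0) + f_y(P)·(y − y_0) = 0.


Tangent line at P: 6*x + 12 = 0.

Step 1: f(-2, 1) = 0, so P lies on C.
Step 2: partial derivatives
  f_x(x, y) = -2*x + y + 1, f_y(x, y) = x + 4*y - 2.
  f_x(P) = 6, f_y(P) = 0 (gradient nonzero, so P is smooth).
Step 3: tangent line at P: 6·(x − -2) + 0·(y − 1) = 0.
Expanding: 6*x + 12 = 0.


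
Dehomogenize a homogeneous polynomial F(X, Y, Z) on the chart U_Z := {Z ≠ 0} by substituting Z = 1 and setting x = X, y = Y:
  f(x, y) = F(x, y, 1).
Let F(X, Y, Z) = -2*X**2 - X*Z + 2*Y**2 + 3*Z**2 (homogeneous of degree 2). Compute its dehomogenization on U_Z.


f(x, y) = -2*x**2 - x + 2*y**2 + 3

On U_Z we set Z = 1. Each monomial c·X^i·Y^j·Z^k in F becomes c·x^i·y^j·1^k = c·x^i·y^j.
Substituting Z = 1: F(X, Y, 1) = -2*x**2 - x + 2*y**2 + 3.
Note: deg(f) ≤ deg(F) = 2; strict inequality happens when F is divisible by Z (lost terms).


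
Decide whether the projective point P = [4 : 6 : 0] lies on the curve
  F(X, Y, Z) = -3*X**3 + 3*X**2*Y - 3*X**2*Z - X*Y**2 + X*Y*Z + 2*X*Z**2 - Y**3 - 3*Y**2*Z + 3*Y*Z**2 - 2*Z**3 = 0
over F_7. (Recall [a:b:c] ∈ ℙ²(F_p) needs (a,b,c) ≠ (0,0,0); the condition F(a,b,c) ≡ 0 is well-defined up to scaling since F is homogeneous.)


F(4,6,0) ≡ 2 (mod 7); P is NOT on the curve.

Evaluate F(4, 6, 0) term-by-term (mod 7).
  -3*X**3 ↦ -3·64·1·1 = -192
  3*X**2*Y ↦ 3·16·6·1 = 288
  -3*X**2*Z ↦ -3·16·1·0 = 0
  -X*Y**2 ↦ -1·4·36·1 = -144
  X*Y*Z ↦ 1·4·6·0 = 0
  2*X*Z**2 ↦ 2·4·1·0 = 0
  -Y**3 ↦ -1·1·216·1 = -216
  -3*Y**2*Z ↦ -3·1·36·0 = 0
  3*Y*Z**2 ↦ 3·1·6·0 = 0
  -2*Z**3 ↦ -2·1·1·0 = 0
Sum: F(4, 6, 0) = (-192) + (288) + (0) + (-144) + (0) + (0) + (-216) + (0) + (0) + (0) = -264.
Reducing mod 7: -264 ≡ 2 (mod 7).
Since F(a, b, c) ≡ 2 ≠ 0 (mod 7), P does NOT lie on the curve.


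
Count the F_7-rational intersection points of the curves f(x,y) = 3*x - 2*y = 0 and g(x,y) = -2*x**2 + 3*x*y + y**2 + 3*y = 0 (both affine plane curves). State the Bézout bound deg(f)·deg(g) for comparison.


Common zeros: {(0, 0), (2, 3)}; count = 2; Bézout bound = 2.

deg(f) = 1, deg(g) = 2, so Bézout bound = 2.
Scan x ∈ F_7. For each x, list the y ∈ F_7 with f(x, y) ≡ 0 and those with g(x, y) ≡ 0 (mod 7); the common zeros in that column are the intersection.
  x = 0: f ≡ 0 at y ∈ {0}; g ≡ 0 at y ∈ {0, 4}; common: {0}.
  x = 1: f ≡ 0 at y ∈ {5}; g ≡ 0 at y ∈ {2, 6}; common: ∅.
  x = 2: f ≡ 0 at y ∈ {3}; g ≡ 0 at y ∈ {2, 3}; common: {3}.
  x = 3: f ≡ 0 at y ∈ {1}; g ≡ 0 at y ∈ ∅; common: ∅.
  x = 4: f ≡ 0 at y ∈ {6}; g ≡ 0 at y ∈ ∅; common: ∅.
  x = 5: f ≡ 0 at y ∈ {4}; g ≡ 0 at y ∈ ∅; common: ∅.
  x = 6: f ≡ 0 at y ∈ {2}; g ≡ 0 at y ∈ {3, 4}; common: ∅.
Collecting: common zeros = {(0, 0), (2, 3)}, so the count is 2.
Comparison with the Bézout bound: 2 ≤ 2 = deg(f)·deg(g), as expected for curves with no common component (the bound is attained).


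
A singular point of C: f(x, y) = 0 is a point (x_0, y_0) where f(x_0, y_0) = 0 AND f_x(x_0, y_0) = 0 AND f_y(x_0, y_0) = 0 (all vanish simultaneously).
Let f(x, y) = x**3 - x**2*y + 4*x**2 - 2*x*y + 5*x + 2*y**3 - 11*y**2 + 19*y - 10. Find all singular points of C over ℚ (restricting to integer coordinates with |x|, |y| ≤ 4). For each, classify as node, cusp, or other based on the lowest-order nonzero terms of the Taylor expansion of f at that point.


Singular points: {(-1, 2)}; classification: node.

Compute partial derivatives:
  f_x = 3*x**2 - 2*x*y + 8*x - 2*y + 5.
  f_y = -x**2 - 2*x + 6*y**2 - 22*y + 19.
Scan x_0 ∈ {−4, ..., 4}. For each x_0, f_y(x_0, y) is a polynomial in y; find its integer roots y ∈ {−4, ..., 4}, then test f_x and f at those candidates.
  x = -4: f_y(-4, y) = 6*y**2 - 22*y + 11; no integer root y with |y| ≤ 4.
  x = -3: f_y(-3, y) = 6*y**2 - 22*y + 16; vanishes at y ∈ {1}. (-3, 1): f_x = 12 ≠ 0.
  x = -2: f_y(-2, y) = 6*y**2 - 22*y + 19; no integer root y with |y| ≤ 4.
  x = -1: f_y(-1, y) = 6*y**2 - 22*y + 20; vanishes at y ∈ {2}. (-1, 2): f_x = 0, f = 0 — SINGULAR.
  x = 0: f_y(0, y) = 6*y**2 - 22*y + 19; no integer root y with |y| ≤ 4.
  x = 1: f_y(1, y) = 6*y**2 - 22*y + 16; vanishes at y ∈ {1}. (1, 1): f_x = 12 ≠ 0.
  x = 2: f_y(2, y) = 6*y**2 - 22*y + 11; no integer root y with |y| ≤ 4.
  x = 3: f_y(3, y) = 6*y**2 - 22*y + 4; no integer root y with |y| ≤ 4.
  x = 4: f_y(4, y) = 6*y**2 - 22*y - 5; no integer root y with |y| ≤ 4.
Only singular point on the grid: (-1, 2).
Classify: substitute x = -1 + u, y = 2 + v and expand: f = u**3 - u**2*v - u**2 + 2*v**3 + v**2.
No constant or linear terms (consistent with a singular point). Quadratic part: -u**2 + v**2. Cubic part: u**3 - u**2*v + 2*v**3.
The quadratic part v**2 - u**2 = (v − u)(v + u) splits into two distinct linear factors, so there are two distinct tangent lines y − 2 = ±(x − -1) — this is a node (ordinary double point).
Classification: node.


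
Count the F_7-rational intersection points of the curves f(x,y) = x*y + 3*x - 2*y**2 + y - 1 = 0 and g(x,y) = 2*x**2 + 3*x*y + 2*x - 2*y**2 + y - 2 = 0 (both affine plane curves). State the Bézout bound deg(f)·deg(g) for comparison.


Common zeros: {(4, 1)}; count = 1; Bézout bound = 4.

deg(f) = 2, deg(g) = 2, so Bézout bound = 4.
Scan x ∈ F_7. For each x, list the y ∈ F_7 with f(x, y) ≡ 0 and those with g(x, y) ≡ 0 (mod 7); the common zeros in that column are the intersection.
  x = 0: f ≡ 0 at y ∈ {2}; g ≡ 0 at y ∈ ∅; common: ∅.
  x = 1: f ≡ 0 at y ∈ ∅; g ≡ 0 at y ∈ {4, 5}; common: ∅.
  x = 2: f ≡ 0 at y ∈ {6}; g ≡ 0 at y ∈ ∅; common: ∅.
  x = 3: f ≡ 0 at y ∈ ∅; g ≡ 0 at y ∈ ∅; common: ∅.
  x = 4: f ≡ 0 at y ∈ {1, 5}; g ≡ 0 at y ∈ {1, 2}; common: {1}.
  x = 5: f ≡ 0 at y ∈ {0, 3}; g ≡ 0 at y ∈ ∅; common: ∅.
  x = 6: f ≡ 0 at y ∈ ∅; g ≡ 0 at y ∈ {2, 4}; common: ∅.
Collecting: common zeros = {(4, 1)}, so the count is 1.
Comparison with the Bézout bound: 1 ≤ 4 = deg(f)·deg(g), as expected for curves with no common component (the affine F_7-count falls short of the bound because intersections may lie at infinity, over extension fields, or carry multiplicity).


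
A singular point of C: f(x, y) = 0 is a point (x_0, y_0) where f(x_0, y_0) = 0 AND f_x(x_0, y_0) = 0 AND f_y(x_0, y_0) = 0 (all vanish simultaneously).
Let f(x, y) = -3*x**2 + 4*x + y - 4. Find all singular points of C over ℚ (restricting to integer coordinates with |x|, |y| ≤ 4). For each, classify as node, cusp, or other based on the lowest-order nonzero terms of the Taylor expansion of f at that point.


No singular points in the scanned grid; C is smooth there.

Compute partial derivatives:
  f_x = 4 - 6*x.
  f_y = 1.
f_y = 1 is a nonzero constant, so f_y never vanishes: no point (x, y) can satisfy f = f_x = f_y = 0. In particular no (x, y) ∈ {−4, ..., 4}² is singular; the curve is smooth.


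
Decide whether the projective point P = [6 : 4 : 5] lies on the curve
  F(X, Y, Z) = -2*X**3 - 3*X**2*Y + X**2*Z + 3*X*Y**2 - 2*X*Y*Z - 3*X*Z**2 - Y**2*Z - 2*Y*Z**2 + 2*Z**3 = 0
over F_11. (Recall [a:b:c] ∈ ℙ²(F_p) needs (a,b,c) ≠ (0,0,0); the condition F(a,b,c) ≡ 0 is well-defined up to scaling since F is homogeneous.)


F(6,4,5) ≡ 6 (mod 11); P is NOT on the curve.

Evaluate F(6, 4, 5) term-by-term (mod 11).
  -2*X**3 ↦ -2·216·1·1 = -432
  -3*X**2*Y ↦ -3·36·4·1 = -432
  X**2*Z ↦ 1·36·1·5 = 180
  3*X*Y**2 ↦ 3·6·16·1 = 288
  -2*X*Y*Z ↦ -2·6·4·5 = -240
  -3*X*Z**2 ↦ -3·6·1·25 = -450
  -Y**2*Z ↦ -1·1·16·5 = -80
  -2*Y*Z**2 ↦ -2·1·4·25 = -200
  2*Z**3 ↦ 2·1·1·125 = 250
Sum: F(6, 4, 5) = (-432) + (-432) + (180) + (288) + (-240) + (-450) + (-80) + (-200) + (250) = -1116.
Reducing mod 11: -1116 ≡ 6 (mod 11).
Since F(a, b, c) ≡ 6 ≠ 0 (mod 11), P does NOT lie on the curve.


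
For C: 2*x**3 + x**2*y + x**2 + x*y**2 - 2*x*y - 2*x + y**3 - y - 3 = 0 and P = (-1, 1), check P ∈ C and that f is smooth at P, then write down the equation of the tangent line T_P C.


Tangent line at P: -x + 3*y - 4 = 0.

Step 1: f(-1, 1) = 0, so P lies on C.
Step 2: partial derivatives
  f_x(x, y) = 6*x**2 + 2*x*y + 2*x + y**2 - 2*y - 2, f_y(x, y) = x**2 + 2*x*y - 2*x + 3*y**2 - 1.
  f_x(P) = -1, f_y(P) = 3 (gradient nonzero, so P is smooth).
Step 3: tangent line at P: -1·(x − -1) + 3·(y − 1) = 0.
Expanding: -x + 3*y - 4 = 0.


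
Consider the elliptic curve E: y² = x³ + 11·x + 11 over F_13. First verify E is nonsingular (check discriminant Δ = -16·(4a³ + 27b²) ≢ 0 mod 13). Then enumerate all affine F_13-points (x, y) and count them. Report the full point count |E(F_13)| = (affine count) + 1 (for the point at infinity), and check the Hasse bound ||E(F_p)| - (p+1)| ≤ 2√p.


Affine points = {(1, 6), (1, 7), (5, 3), (5, 10), (8, 0), (10, 4), (10, 9), (12, 5), (12, 8)}; affine count = 9; |E(F_13)| = 10.

Discriminant check: Δ ∝ 4a³ + 27b² = 4·11³ + 27·11² = 4·1331 + 27·121 ≡ 11 (mod 13). Nonzero ⇒ E is nonsingular.
For each x ∈ F_13, compute rhs = x³ + 11·x + 11 mod 13, then count y ∈ F_13 with y² ≡ rhs.
  x = 0: rhs = 11, matching y values: none (0 points).
  x = 1: rhs = 10, matching y values: 6, 7 (2 points).
  x = 2: rhs = 2, matching y values: none (0 points).
  x = 3: rhs = 6, matching y values: none (0 points).
  x = 4: rhs = 2, matching y values: none (0 points).
  x = 5: rhs = 9, matching y values: 3, 10 (2 points).
  x = 6: rhs = 7, matching y values: none (0 points).
  x = 7: rhs = 2, matching y values: none (0 points).
  x = 8: rhs = 0, matching y values: 0 (1 points).
  x = 9: rhs = 7, matching y values: none (0 points).
  x = 10: rhs = 3, matching y values: 4, 9 (2 points).
  x = 11: rhs = 7, matching y values: none (0 points).
  x = 12: rhs = 12, matching y values: 5, 8 (2 points).
Total affine count: 9.
Full point count |E(F_13)| = 9 + 1 = 10.
Hasse bound: |10 − (13+1)| = |-4| = 4 ≤ 2√13 ≈ 7.2111 ✓.


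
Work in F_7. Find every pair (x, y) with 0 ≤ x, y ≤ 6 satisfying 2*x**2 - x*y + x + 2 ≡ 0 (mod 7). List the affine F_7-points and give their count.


Affine F_7-points: {(1, 5), (2, 6), (3, 3), (4, 6), (5, 3), (6, 4)}; count = 6.

For each of the 49 pairs (x, y) ∈ F_7², evaluate f(x, y) mod 7. Record the zeros.
  x = 0: [0↦2, 1↦2, 2↦2, 3↦2, 4↦2, 5↦2, 6↦2]  zeros at y ∈ ∅
  x = 1: [0↦5, 1↦4, 2↦3, 3↦2, 4↦1, 5↦0, 6↦6]  zeros at y ∈ {5}
  x = 2: [0↦5, 1↦3, 2↦1, 3↦6, 4↦4, 5↦2, 6↦0]  zeros at y ∈ {6}
  x = 3: [0↦2, 1↦6, 2↦3, 3↦0, 4↦4, 5↦1, 6↦5]  zeros at y ∈ {3}
  x = 4: [0↦3, 1↦6, 2↦2, 3↦5, 4↦1, 5↦4, 6↦0]  zeros at y ∈ {6}
  x = 5: [0↦1, 1↦3, 2↦5, 3↦0, 4↦2, 5↦4, 6↦6]  zeros at y ∈ {3}
  x = 6: [0↦3, 1↦4, 2↦5, 3↦6, 4↦0, 5↦1, 6↦2]  zeros at y ∈ {4}
Collecting zeros: affine points = {(1, 5), (2, 6), (3, 3), (4, 6), (5, 3), (6, 4)}.
Total count |C(F_7)_aff| = 6.


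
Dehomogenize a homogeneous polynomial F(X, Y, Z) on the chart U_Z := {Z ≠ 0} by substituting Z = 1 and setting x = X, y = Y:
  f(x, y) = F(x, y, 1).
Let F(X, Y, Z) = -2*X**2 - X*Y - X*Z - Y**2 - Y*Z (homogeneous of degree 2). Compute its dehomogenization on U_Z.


f(x, y) = -2*x**2 - x*y - x - y**2 - y

On U_Z we set Z = 1. Each monomial c·X^i·Y^j·Z^k in F becomes c·x^i·y^j·1^k = c·x^i·y^j.
Substituting Z = 1: F(X, Y, 1) = -2*x**2 - x*y - x - y**2 - y.
Note: deg(f) ≤ deg(F) = 2; strict inequality happens when F is divisible by Z (lost terms).


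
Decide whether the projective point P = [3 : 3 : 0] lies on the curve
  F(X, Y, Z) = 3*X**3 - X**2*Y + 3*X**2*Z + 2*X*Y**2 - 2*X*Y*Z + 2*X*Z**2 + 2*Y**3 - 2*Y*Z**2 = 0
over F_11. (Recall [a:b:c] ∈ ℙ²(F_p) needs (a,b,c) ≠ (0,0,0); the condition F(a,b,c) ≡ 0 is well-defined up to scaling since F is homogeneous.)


F(3,3,0) ≡ 8 (mod 11); P is NOT on the curve.

Evaluate F(3, 3, 0) term-by-term (mod 11).
  3*X**3 ↦ 3·27·1·1 = 81
  -X**2*Y ↦ -1·9·3·1 = -27
  3*X**2*Z ↦ 3·9·1·0 = 0
  2*X*Y**2 ↦ 2·3·9·1 = 54
  -2*X*Y*Z ↦ -2·3·3·0 = 0
  2*X*Z**2 ↦ 2·3·1·0 = 0
  2*Y**3 ↦ 2·1·27·1 = 54
  -2*Y*Z**2 ↦ -2·1·3·0 = 0
Sum: F(3, 3, 0) = (81) + (-27) + (0) + (54) + (0) + (0) + (54) + (0) = 162.
Reducing mod 11: 162 ≡ 8 (mod 11).
Since F(a, b, c) ≡ 8 ≠ 0 (mod 11), P does NOT lie on the curve.


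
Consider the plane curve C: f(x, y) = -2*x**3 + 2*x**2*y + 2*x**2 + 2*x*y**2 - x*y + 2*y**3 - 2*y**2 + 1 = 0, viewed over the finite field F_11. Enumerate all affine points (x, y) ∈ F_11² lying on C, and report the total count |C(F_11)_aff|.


Affine F_11-points: {(4, 9), (7, 2), (7, 5), (7, 9), (8, 1), (8, 2), (9, 3), (10, 2), (10, 9)}; count = 9.

For each of the 121 pairs (x, y) ∈ F_11², evaluate f(x, y) mod 11. Record the zeros.
  x = 0: [0↦1, 1↦1, 2↦9, 3↦4, 4↦9, 5↦3, 6↦9, 7↦6, 8↦6, 9↦10, 10↦8]  zeros at y ∈ ∅
  x = 1: [0↦1, 1↦4, 2↦8, 3↦3, 4↦1, 5↦3, 6↦10, 7↦1, 8↦10, 9↦5, 10↦9]  zeros at y ∈ ∅
  x = 2: [0↦4, 1↦3, 2↦7, 3↦6, 4↦1, 5↦4, 6↦5, 7↦5, 8↦5, 9↦6, 10↦9]  zeros at y ∈ ∅
  x = 3: [0↦9, 1↦8, 2↦5, 3↦1, 4↦8, 5↦5, 6↦4, 7↦6, 8↦1, 9↦1, 10↦7]  zeros at y ∈ ∅
  x = 4: [0↦4, 1↦7, 2↦1, 3↦9, 4↦10, 5↦5, 6↦6, 7↦3, 8↦8, 9↦0, 10↦2]  zeros at y ∈ {9}
  x = 5: [0↦10, 1↦10, 2↦5, 3↦7, 4↦6, 5↦3, 6↦10, 7↦6, 8↦3, 9↦2, 10↦4]  zeros at y ∈ ∅
  x = 6: [0↦4, 1↦5, 2↦5, 3↦5, 4↦6, 5↦9, 6↦4, 7↦3, 8↦7, 9↦6, 10↦1]  zeros at y ∈ ∅
  x = 7: [0↦7, 1↦2, 2↦0, 3↦2, 4↦9, 5↦0, 6↦9, 7↦4, 8↦8, 9↦0, 10↦3]  zeros at y ∈ {2, 5, 9}
  x = 8: [0↦7, 1↦0, 2↦0, 3↦8, 4↦3, 5↦8, 6↦2, 7↦8, 8↦5, 9↦5, 10↦9]  zeros at y ∈ {1, 2}
  x = 9: [0↦3, 1↦9, 2↦4, 3↦0, 4↦9, 5↦10, 6↦4, 7↦3, 8↦8, 9↦9, 10↦7]  zeros at y ∈ {3}
  x = 10: [0↦5, 1↦6, 2↦0, 3↦10, 4↦4, 5↦5, 6↦3, 7↦10, 8↦5, 9↦0, 10↦7]  zeros at y ∈ {2, 9}
Collecting zeros: affine points = {(4, 9), (7, 2), (7, 5), (7, 9), (8, 1), (8, 2), (9, 3), (10, 2), (10, 9)}.
Total count |C(F_11)_aff| = 9.


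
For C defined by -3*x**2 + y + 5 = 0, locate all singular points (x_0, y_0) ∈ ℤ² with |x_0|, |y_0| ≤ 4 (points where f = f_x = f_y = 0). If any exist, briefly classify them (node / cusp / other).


No singular points in the scanned grid; C is smooth there.

Compute partial derivatives:
  f_x = -6*x.
  f_y = 1.
f_y = 1 is a nonzero constant, so f_y never vanishes: no point (x, y) can satisfy f = f_x = f_y = 0. In particular no (x, y) ∈ {−4, ..., 4}² is singular; the curve is smooth.
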